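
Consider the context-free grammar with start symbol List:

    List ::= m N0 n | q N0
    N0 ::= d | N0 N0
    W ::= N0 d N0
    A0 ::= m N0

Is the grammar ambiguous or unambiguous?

Ambiguous

Witness: q d d d

Derivation 1: List ⇒ q N0 ⇒ q N0 N0 ⇒ q d N0 ⇒ q d N0 N0 ⇒ q d d N0 ⇒ q d d d
Derivation 2: List ⇒ q N0 ⇒ q N0 N0 ⇒ q N0 N0 N0 ⇒ q d N0 N0 ⇒ q d d N0 ⇒ q d d d

Two distinct leftmost derivations for the same string.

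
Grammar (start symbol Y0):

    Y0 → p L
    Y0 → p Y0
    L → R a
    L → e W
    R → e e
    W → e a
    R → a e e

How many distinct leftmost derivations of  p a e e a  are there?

1

Parse trees for p a e e a:
  [Y0 p [L [R a e e] a]]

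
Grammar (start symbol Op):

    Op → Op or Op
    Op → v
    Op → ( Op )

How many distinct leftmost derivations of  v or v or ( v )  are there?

Parse trees for v or v or ( v ):
  [Op [Op v] or [Op [Op v] or [Op ( [Op v] )]]]
  [Op [Op [Op v] or [Op v]] or [Op ( [Op v] )]]

2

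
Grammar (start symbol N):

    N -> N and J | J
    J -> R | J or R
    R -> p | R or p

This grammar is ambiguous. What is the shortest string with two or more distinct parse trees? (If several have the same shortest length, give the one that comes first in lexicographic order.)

length 1: no string has ≥2 trees
length 3: p or p has 2 parse trees

Two derivations of p or p:
  N ⇒ J ⇒ R ⇒ R or p ⇒ p or p
  N ⇒ J ⇒ J or R ⇒ R or R ⇒ p or R ⇒ p or p

p or p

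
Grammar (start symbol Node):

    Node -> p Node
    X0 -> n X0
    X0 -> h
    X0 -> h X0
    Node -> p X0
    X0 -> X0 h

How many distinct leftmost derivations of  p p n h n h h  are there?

Parse trees for p p n h n h h:
  [Node p [Node p [X0 n [X0 h [X0 n [X0 h [X0 h]]]]]]]
  [Node p [Node p [X0 n [X0 h [X0 n [X0 [X0 h] h]]]]]]
  [Node p [Node p [X0 n [X0 h [X0 [X0 n [X0 h]] h]]]]]
  [Node p [Node p [X0 n [X0 [X0 h [X0 n [X0 h]]] h]]]]
  [Node p [Node p [X0 [X0 n [X0 h [X0 n [X0 h]]]] h]]]

5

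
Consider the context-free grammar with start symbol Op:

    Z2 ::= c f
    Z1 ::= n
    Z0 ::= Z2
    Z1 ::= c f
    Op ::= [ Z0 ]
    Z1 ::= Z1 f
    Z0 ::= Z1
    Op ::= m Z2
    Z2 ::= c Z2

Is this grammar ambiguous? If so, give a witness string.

Ambiguous

Witness: [ c f ]

Derivation 1: Op ⇒ [ Z0 ] ⇒ [ Z2 ] ⇒ [ c f ]
Derivation 2: Op ⇒ [ Z0 ] ⇒ [ Z1 ] ⇒ [ c f ]

Two distinct leftmost derivations for the same string.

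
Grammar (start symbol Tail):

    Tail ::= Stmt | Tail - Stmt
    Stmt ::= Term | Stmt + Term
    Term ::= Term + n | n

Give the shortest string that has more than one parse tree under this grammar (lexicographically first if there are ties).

length 1: no string has ≥2 trees
length 3: n + n has 2 parse trees

Two derivations of n + n:
  Tail ⇒ Stmt ⇒ Term ⇒ Term + n ⇒ n + n
  Tail ⇒ Stmt ⇒ Stmt + Term ⇒ Term + Term ⇒ n + Term ⇒ n + n

n + n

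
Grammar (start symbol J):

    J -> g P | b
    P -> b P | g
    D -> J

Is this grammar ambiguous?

Unambiguous

(D is unreachable from J, so its rules don't affect L(J).) Each reachable nonterminal has at most one production per leading terminal, and all productions are right-linear; the derivation is determined token-by-token.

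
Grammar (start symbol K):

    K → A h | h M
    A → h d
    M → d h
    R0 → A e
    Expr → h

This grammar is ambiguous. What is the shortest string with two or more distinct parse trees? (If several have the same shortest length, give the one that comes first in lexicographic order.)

length 3: h d h has 2 parse trees

Two derivations of h d h:
  K ⇒ A h ⇒ h d h
  K ⇒ h M ⇒ h d h

h d h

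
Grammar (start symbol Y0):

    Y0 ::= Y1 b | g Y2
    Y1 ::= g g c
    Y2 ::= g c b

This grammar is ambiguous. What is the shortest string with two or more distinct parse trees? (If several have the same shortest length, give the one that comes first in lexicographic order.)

length 4: g g c b has 2 parse trees

Two derivations of g g c b:
  Y0 ⇒ Y1 b ⇒ g g c b
  Y0 ⇒ g Y2 ⇒ g g c b

g g c b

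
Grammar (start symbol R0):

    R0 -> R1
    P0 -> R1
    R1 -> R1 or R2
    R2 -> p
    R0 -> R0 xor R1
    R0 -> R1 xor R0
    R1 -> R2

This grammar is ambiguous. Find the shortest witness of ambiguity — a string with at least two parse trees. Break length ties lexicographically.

length 1: no string has ≥2 trees
length 3: p xor p has 2 parse trees

Two derivations of p xor p:
  R0 ⇒ R0 xor R1 ⇒ R1 xor R1 ⇒ R2 xor R1 ⇒ p xor R1 ⇒ p xor R2 ⇒ p xor p
  R0 ⇒ R1 xor R0 ⇒ R2 xor R0 ⇒ p xor R0 ⇒ p xor R1 ⇒ p xor R2 ⇒ p xor p

p xor p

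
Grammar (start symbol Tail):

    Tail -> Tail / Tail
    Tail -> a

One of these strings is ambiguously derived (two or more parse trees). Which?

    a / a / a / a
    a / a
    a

a / a / a / a

a / a / a / a: 5 trees
a / a: 1 tree
a: 1 tree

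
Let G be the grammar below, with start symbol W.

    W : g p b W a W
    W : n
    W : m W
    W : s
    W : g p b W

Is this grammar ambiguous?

Ambiguous

Witness: g p b g p b n a n

Derivation 1: W ⇒ g p b W a W ⇒ g p b g p b W a W ⇒ g p b g p b n a W ⇒ g p b g p b n a n
Derivation 2: W ⇒ g p b W ⇒ g p b g p b W a W ⇒ g p b g p b n a W ⇒ g p b g p b n a n

Two distinct leftmost derivations for the same string.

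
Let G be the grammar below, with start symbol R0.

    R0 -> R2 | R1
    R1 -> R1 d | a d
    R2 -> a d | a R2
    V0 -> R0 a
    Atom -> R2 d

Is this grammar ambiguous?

Ambiguous

Witness: a d

Derivation 1: R0 ⇒ R2 ⇒ a d
Derivation 2: R0 ⇒ R1 ⇒ a d

Two distinct leftmost derivations for the same string.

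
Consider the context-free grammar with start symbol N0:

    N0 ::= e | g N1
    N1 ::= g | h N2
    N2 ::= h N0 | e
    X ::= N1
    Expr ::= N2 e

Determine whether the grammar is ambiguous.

(X, Expr are unreachable from N0, so their rules don't affect L(N0).) Restricted to the reachable nonterminals, every rule has the form A → t or A → t B, and no two rules for the same A share a first terminal. The grammar encodes a DFA — one run per string.

Unambiguous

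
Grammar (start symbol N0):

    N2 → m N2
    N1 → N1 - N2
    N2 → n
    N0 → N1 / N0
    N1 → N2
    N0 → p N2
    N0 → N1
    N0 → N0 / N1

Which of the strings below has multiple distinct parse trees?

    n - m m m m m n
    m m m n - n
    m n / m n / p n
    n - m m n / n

n - m m n / n

n - m m m m m n: 1 tree
m m m n - n: 1 tree
m n / m n / p n: 1 tree
n - m m n / n: 2 trees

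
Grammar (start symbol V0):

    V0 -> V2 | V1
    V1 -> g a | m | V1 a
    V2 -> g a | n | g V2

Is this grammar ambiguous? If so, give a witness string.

Ambiguous

Witness: g a

Derivation 1: V0 ⇒ V2 ⇒ g a
Derivation 2: V0 ⇒ V1 ⇒ g a

Two distinct leftmost derivations for the same string.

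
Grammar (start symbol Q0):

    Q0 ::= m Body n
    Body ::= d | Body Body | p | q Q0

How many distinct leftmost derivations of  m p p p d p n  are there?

14

Parse trees for m p p p d p n (showing first 6 of 14):
  [Q0 m [Body [Body p] [Body [Body p] [Body [Body p] [Body [Body d] [Body p]]]]] n]
  [Q0 m [Body [Body p] [Body [Body p] [Body [Body [Body p] [Body d]] [Body p]]]] n]
  [Q0 m [Body [Body p] [Body [Body [Body p] [Body p]] [Body [Body d] [Body p]]]] n]
  [Q0 m [Body [Body p] [Body [Body [Body p] [Body [Body p] [Body d]]] [Body p]]] n]
  [Q0 m [Body [Body p] [Body [Body [Body [Body p] [Body p]] [Body d]] [Body p]]] n]
  [Q0 m [Body [Body [Body p] [Body p]] [Body [Body p] [Body [Body d] [Body p]]]] n]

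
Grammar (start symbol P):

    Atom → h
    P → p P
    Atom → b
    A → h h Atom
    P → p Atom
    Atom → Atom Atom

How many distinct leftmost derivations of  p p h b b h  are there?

5

Parse trees for p p h b b h:
  [P p [P p [Atom [Atom h] [Atom [Atom b] [Atom [Atom b] [Atom h]]]]]]
  [P p [P p [Atom [Atom h] [Atom [Atom [Atom b] [Atom b]] [Atom h]]]]]
  [P p [P p [Atom [Atom [Atom h] [Atom b]] [Atom [Atom b] [Atom h]]]]]
  [P p [P p [Atom [Atom [Atom h] [Atom [Atom b] [Atom b]]] [Atom h]]]]
  [P p [P p [Atom [Atom [Atom [Atom h] [Atom b]] [Atom b]] [Atom h]]]]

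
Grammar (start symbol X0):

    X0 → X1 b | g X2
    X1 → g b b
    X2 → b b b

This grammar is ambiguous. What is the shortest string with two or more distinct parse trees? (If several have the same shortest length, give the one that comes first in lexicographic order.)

g b b b

length 4: g b b b has 2 parse trees

Two derivations of g b b b:
  X0 ⇒ X1 b ⇒ g b b b
  X0 ⇒ g X2 ⇒ g b b b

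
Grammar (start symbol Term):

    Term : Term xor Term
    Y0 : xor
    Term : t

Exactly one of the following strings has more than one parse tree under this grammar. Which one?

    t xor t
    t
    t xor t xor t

t xor t xor t

t xor t: 1 tree
t: 1 tree
t xor t xor t: 2 trees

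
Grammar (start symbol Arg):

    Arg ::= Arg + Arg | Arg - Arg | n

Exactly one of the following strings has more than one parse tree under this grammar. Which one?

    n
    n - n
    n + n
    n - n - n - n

n: 1 tree
n - n: 1 tree
n + n: 1 tree
n - n - n - n: 5 trees

n - n - n - n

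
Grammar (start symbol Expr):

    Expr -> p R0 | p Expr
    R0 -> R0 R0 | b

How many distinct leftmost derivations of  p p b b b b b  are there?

Parse trees for p p b b b b b (showing first 6 of 14):
  [Expr p [Expr p [R0 [R0 b] [R0 [R0 b] [R0 [R0 b] [R0 [R0 b] [R0 b]]]]]]]
  [Expr p [Expr p [R0 [R0 b] [R0 [R0 b] [R0 [R0 [R0 b] [R0 b]] [R0 b]]]]]]
  [Expr p [Expr p [R0 [R0 b] [R0 [R0 [R0 b] [R0 b]] [R0 [R0 b] [R0 b]]]]]]
  [Expr p [Expr p [R0 [R0 b] [R0 [R0 [R0 b] [R0 [R0 b] [R0 b]]] [R0 b]]]]]
  [Expr p [Expr p [R0 [R0 b] [R0 [R0 [R0 [R0 b] [R0 b]] [R0 b]] [R0 b]]]]]
  [Expr p [Expr p [R0 [R0 [R0 b] [R0 b]] [R0 [R0 b] [R0 [R0 b] [R0 b]]]]]]

14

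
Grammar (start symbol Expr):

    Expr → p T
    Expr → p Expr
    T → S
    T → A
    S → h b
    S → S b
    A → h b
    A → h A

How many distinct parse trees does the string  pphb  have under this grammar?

2

Parse trees for pphb:
  [Expr p [Expr p [T [S h b]]]]
  [Expr p [Expr p [T [A h b]]]]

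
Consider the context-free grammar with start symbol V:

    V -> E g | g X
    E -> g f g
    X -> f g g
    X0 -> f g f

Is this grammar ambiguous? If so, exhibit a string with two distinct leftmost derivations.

Witness: g f g g

Derivation 1: V ⇒ E g ⇒ g f g g
Derivation 2: V ⇒ g X ⇒ g f g g

Two distinct leftmost derivations for the same string.

Ambiguous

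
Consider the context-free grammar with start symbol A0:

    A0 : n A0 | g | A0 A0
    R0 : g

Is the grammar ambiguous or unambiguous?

Witness: g g g

Derivation 1: A0 ⇒ A0 A0 ⇒ g A0 ⇒ g A0 A0 ⇒ g g A0 ⇒ g g g
Derivation 2: A0 ⇒ A0 A0 ⇒ A0 A0 A0 ⇒ g A0 A0 ⇒ g g A0 ⇒ g g g

Two distinct leftmost derivations for the same string.

Ambiguous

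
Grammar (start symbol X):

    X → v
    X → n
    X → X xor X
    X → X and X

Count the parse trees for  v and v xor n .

2

Parse trees for v and v xor n:
  [X [X [X v] and [X v]] xor [X n]]
  [X [X v] and [X [X v] xor [X n]]]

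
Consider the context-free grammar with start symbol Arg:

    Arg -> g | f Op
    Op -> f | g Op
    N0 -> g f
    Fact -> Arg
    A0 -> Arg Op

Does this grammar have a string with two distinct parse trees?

Only Arg, Op are reachable from Arg; ignoring the rest: The reachable rules are right-linear with at most one rule per (nonterminal, next-terminal) pair. Each input token forces the next rule, so parsing is deterministic.

Unambiguous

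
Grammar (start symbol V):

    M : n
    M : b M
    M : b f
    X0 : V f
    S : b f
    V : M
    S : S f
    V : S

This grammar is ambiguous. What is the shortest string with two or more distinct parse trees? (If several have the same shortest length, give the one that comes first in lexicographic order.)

b f

length 1: no string has ≥2 trees
length 2: b f has 2 parse trees

Two derivations of b f:
  V ⇒ M ⇒ b f
  V ⇒ S ⇒ b f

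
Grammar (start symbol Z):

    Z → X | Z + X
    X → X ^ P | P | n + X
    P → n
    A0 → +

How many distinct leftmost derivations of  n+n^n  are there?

3

Parse trees for n+n^n:
  [Z [X [X n + [X [P n]]] ^ [P n]]]
  [Z [X n + [X [X [P n]] ^ [P n]]]]
  [Z [Z [X [P n]]] + [X [X [P n]] ^ [P n]]]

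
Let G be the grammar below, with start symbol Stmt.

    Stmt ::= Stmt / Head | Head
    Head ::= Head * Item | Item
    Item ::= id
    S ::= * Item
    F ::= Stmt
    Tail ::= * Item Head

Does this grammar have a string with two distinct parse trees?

(S, F, Tail are unreachable from Stmt, so their rules don't affect L(Stmt).) The grammar is stratified — Stmt handles '/' (left-recursive), Head handles '*', Item atoms. Each operator has a fixed associativity and precedence level, so every string has one parse.

Unambiguous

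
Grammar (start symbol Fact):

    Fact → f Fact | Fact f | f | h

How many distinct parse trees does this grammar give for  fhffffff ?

7

Parse trees for fhffffff:
  [Fact f [Fact [Fact [Fact [Fact [Fact [Fact [Fact h] f] f] f] f] f] f]]
  [Fact [Fact f [Fact [Fact [Fact [Fact [Fact [Fact h] f] f] f] f] f]] f]
  [Fact [Fact [Fact f [Fact [Fact [Fact [Fact [Fact h] f] f] f] f]] f] f]
  [Fact [Fact [Fact [Fact f [Fact [Fact [Fact [Fact h] f] f] f]] f] f] f]
  [Fact [Fact [Fact [Fact [Fact f [Fact [Fact [Fact h] f] f]] f] f] f] f]
  [Fact [Fact [Fact [Fact [Fact [Fact f [Fact [Fact h] f]] f] f] f] f] f]
  [Fact [Fact [Fact [Fact [Fact [Fact [Fact f [Fact h]] f] f] f] f] f] f]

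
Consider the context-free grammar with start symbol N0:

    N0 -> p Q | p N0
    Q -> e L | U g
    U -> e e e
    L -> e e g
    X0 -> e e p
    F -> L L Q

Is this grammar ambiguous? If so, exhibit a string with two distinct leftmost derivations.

Witness: p e e e g

Derivation 1: N0 ⇒ p Q ⇒ p e L ⇒ p e e e g
Derivation 2: N0 ⇒ p Q ⇒ p U g ⇒ p e e e g

Two distinct leftmost derivations for the same string.

Ambiguous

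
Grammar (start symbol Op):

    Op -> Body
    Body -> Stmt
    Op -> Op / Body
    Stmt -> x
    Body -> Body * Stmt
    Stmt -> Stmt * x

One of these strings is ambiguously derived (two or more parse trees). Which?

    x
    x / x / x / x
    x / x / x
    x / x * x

x / x * x

x: 1 tree
x / x / x / x: 1 tree
x / x / x: 1 tree
x / x * x: 2 trees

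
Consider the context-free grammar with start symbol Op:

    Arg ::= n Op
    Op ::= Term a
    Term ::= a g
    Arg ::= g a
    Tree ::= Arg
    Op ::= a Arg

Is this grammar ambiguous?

Ambiguous

Witness: a g a

Derivation 1: Op ⇒ Term a ⇒ a g a
Derivation 2: Op ⇒ a Arg ⇒ a g a

Two distinct leftmost derivations for the same string.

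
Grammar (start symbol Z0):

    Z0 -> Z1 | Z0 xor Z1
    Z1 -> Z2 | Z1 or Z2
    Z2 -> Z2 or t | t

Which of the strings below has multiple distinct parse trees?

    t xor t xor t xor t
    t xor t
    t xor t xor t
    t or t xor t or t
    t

t xor t xor t xor t: 1 tree
t xor t: 1 tree
t xor t xor t: 1 tree
t or t xor t or t: 4 trees
t: 1 tree

t or t xor t or t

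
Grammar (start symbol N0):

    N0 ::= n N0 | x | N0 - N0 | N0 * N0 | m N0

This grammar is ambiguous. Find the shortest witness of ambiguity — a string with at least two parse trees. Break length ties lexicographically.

m x * x

length 1: no string has ≥2 trees
length 2: no string has ≥2 trees
length 3: no string has ≥2 trees
length 4: m x * x has 2 parse trees

Two derivations of m x * x:
  N0 ⇒ N0 * N0 ⇒ m N0 * N0 ⇒ m x * N0 ⇒ m x * x
  N0 ⇒ m N0 ⇒ m N0 * N0 ⇒ m x * N0 ⇒ m x * x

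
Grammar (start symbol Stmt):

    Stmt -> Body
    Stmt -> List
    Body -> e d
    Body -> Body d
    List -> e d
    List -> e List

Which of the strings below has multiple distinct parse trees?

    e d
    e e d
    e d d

e d: 2 trees
e e d: 1 tree
e d d: 1 tree

e d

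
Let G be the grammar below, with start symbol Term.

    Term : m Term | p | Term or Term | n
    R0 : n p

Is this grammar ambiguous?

Ambiguous

Witness: m n or n

Derivation 1: Term ⇒ m Term ⇒ m Term or Term ⇒ m n or Term ⇒ m n or n
Derivation 2: Term ⇒ Term or Term ⇒ m Term or Term ⇒ m n or Term ⇒ m n or n

Two distinct leftmost derivations for the same string.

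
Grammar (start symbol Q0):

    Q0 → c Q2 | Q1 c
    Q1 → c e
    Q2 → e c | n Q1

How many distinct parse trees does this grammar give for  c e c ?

2

Parse trees for c e c:
  [Q0 c [Q2 e c]]
  [Q0 [Q1 c e] c]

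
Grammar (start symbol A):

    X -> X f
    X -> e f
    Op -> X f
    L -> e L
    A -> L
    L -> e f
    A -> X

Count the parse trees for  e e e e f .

1

Parse trees for e e e e f:
  [A [L e [L e [L e [L e f]]]]]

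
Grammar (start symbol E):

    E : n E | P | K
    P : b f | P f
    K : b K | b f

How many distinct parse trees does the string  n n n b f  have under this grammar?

2

Parse trees for n n n b f:
  [E n [E n [E n [E [P b f]]]]]
  [E n [E n [E n [E [K b f]]]]]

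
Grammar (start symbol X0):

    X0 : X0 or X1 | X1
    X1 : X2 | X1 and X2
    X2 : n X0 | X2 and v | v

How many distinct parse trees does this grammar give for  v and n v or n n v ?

Parse trees for v and n v or n n v:
  [X0 [X0 [X1 [X1 [X2 v]] and [X2 n [X0 [X1 [X2 v]]]]]] or [X1 [X2 n [X0 [X1 [X2 n [X0 [X1 [X2 v]]]]]]]]]
  [X0 [X1 [X1 [X2 v]] and [X2 n [X0 [X0 [X1 [X2 v]]] or [X1 [X2 n [X0 [X1 [X2 n [X0 [X1 [X2 v]]]]]]]]]]]]

2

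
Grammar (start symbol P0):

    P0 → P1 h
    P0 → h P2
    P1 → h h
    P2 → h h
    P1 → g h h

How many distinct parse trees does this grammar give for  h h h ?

2

Parse trees for h h h:
  [P0 [P1 h h] h]
  [P0 h [P2 h h]]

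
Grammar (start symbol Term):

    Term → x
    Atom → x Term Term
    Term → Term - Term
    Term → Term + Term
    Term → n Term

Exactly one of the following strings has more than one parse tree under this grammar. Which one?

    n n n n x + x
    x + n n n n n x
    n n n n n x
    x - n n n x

n n n n x + x

n n n n x + x: 5 trees
x + n n n n n x: 1 tree
n n n n n x: 1 tree
x - n n n x: 1 tree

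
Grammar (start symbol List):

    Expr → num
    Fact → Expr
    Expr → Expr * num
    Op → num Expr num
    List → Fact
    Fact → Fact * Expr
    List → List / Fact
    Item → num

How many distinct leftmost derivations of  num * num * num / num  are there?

4

Parse trees for num * num * num / num:
  [List [List [Fact [Expr [Expr [Expr num] * num] * num]]] / [Fact [Expr num]]]
  [List [List [Fact [Fact [Expr num]] * [Expr [Expr num] * num]]] / [Fact [Expr num]]]
  [List [List [Fact [Fact [Expr [Expr num] * num]] * [Expr num]]] / [Fact [Expr num]]]
  [List [List [Fact [Fact [Fact [Expr num]] * [Expr num]] * [Expr num]]] / [Fact [Expr num]]]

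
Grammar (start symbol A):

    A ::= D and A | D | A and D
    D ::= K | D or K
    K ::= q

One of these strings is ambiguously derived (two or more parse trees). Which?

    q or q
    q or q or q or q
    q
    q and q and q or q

q or q: 1 tree
q or q or q or q: 1 tree
q: 1 tree
q and q and q or q: 4 trees

q and q and q or q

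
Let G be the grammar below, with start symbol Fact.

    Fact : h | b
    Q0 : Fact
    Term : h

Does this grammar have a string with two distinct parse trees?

Unambiguous

Only Fact is reachable from Fact; ignoring the rest: Each reachable nonterminal has at most one production per leading terminal, and all productions are right-linear; the derivation is determined token-by-token.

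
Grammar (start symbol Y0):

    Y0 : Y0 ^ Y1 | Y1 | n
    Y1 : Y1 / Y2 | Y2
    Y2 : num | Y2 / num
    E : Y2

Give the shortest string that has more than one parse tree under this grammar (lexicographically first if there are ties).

length 1: no string has ≥2 trees
length 3: num / num has 2 parse trees

Two derivations of num / num:
  Y0 ⇒ Y1 ⇒ Y1 / Y2 ⇒ Y2 / Y2 ⇒ num / Y2 ⇒ num / num
  Y0 ⇒ Y1 ⇒ Y2 ⇒ Y2 / num ⇒ num / num

num / num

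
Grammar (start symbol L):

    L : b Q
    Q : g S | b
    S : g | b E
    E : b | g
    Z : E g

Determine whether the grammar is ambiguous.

Unambiguous

(Z is unreachable from L, so its rules don't affect L(L).) Each reachable nonterminal has at most one production per leading terminal, and all productions are right-linear; the derivation is determined token-by-token.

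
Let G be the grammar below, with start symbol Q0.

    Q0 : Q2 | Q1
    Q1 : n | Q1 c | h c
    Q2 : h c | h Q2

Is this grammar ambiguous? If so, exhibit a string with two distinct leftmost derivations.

Witness: h c

Derivation 1: Q0 ⇒ Q2 ⇒ h c
Derivation 2: Q0 ⇒ Q1 ⇒ h c

Two distinct leftmost derivations for the same string.

Ambiguous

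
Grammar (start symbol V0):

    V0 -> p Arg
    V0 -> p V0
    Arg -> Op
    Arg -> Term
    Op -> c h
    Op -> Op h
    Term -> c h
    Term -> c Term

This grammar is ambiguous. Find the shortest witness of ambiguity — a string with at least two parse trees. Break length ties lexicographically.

p c h

length 3: p c h has 2 parse trees

Two derivations of p c h:
  V0 ⇒ p Arg ⇒ p Op ⇒ p c h
  V0 ⇒ p Arg ⇒ p Term ⇒ p c h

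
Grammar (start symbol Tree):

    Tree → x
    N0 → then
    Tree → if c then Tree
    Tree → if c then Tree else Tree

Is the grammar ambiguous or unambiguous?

Witness: if c then if c then x else x

Derivation 1: Tree ⇒ if c then Tree ⇒ if c then if c then Tree else Tree ⇒ if c then if c then x else Tree ⇒ if c then if c then x else x
Derivation 2: Tree ⇒ if c then Tree else Tree ⇒ if c then if c then Tree else Tree ⇒ if c then if c then x else Tree ⇒ if c then if c then x else x

Two distinct leftmost derivations for the same string.

Ambiguous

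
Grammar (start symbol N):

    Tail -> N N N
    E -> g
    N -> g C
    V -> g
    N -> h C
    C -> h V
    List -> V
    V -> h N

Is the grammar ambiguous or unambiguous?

Unambiguous

Only N, C, V are reachable from N; ignoring the rest: Each reachable nonterminal has at most one production per leading terminal, and all productions are right-linear; the derivation is determined token-by-token.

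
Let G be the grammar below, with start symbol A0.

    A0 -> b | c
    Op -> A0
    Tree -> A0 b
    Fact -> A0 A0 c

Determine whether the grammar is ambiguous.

(Op, Tree, Fact are unreachable from A0, so their rules don't affect L(A0).) Restricted to the reachable nonterminals, every rule has the form A → t or A → t B, and no two rules for the same A share a first terminal. The grammar encodes a DFA — one run per string.

Unambiguous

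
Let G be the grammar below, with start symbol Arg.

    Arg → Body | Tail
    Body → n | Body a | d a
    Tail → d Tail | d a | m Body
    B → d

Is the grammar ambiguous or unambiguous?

Ambiguous

Witness: d a

Derivation 1: Arg ⇒ Body ⇒ d a
Derivation 2: Arg ⇒ Tail ⇒ d a

Two distinct leftmost derivations for the same string.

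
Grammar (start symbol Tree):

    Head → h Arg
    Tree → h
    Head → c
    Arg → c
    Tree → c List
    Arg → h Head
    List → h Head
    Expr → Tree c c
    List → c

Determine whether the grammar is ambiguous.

(Expr is unreachable from Tree, so its rules don't affect L(Tree).) Each reachable nonterminal has at most one production per leading terminal, and all productions are right-linear; the derivation is determined token-by-token.

Unambiguous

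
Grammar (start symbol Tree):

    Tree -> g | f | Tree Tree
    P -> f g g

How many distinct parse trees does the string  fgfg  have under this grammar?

Parse trees for fgfg:
  [Tree [Tree f] [Tree [Tree g] [Tree [Tree f] [Tree g]]]]
  [Tree [Tree f] [Tree [Tree [Tree g] [Tree f]] [Tree g]]]
  [Tree [Tree [Tree f] [Tree g]] [Tree [Tree f] [Tree g]]]
  [Tree [Tree [Tree f] [Tree [Tree g] [Tree f]]] [Tree g]]
  [Tree [Tree [Tree [Tree f] [Tree g]] [Tree f]] [Tree g]]

5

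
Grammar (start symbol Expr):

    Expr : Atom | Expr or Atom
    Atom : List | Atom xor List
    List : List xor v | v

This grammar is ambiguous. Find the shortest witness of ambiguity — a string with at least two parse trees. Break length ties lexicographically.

length 1: no string has ≥2 trees
length 3: v xor v has 2 parse trees

Two derivations of v xor v:
  Expr ⇒ Atom ⇒ List ⇒ List xor v ⇒ v xor v
  Expr ⇒ Atom ⇒ Atom xor List ⇒ List xor List ⇒ v xor List ⇒ v xor v

v xor v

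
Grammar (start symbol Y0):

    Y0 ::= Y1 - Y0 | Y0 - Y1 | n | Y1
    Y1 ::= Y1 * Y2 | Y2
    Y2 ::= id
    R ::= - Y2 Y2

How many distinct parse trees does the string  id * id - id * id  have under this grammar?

2

Parse trees for id * id - id * id:
  [Y0 [Y1 [Y1 [Y2 id]] * [Y2 id]] - [Y0 [Y1 [Y1 [Y2 id]] * [Y2 id]]]]
  [Y0 [Y0 [Y1 [Y1 [Y2 id]] * [Y2 id]]] - [Y1 [Y1 [Y2 id]] * [Y2 id]]]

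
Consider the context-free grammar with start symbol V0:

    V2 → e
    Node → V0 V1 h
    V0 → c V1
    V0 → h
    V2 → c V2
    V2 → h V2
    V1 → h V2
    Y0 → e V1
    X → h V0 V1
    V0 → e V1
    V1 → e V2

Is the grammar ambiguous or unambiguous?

Only V0, V1, V2 are reachable from V0; ignoring the rest: Each reachable nonterminal has at most one production per leading terminal, and all productions are right-linear; the derivation is determined token-by-token.

Unambiguous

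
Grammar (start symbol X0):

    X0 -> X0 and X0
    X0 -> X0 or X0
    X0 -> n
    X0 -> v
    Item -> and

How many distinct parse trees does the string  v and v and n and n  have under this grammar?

5

Parse trees for v and v and n and n:
  [X0 [X0 v] and [X0 [X0 v] and [X0 [X0 n] and [X0 n]]]]
  [X0 [X0 v] and [X0 [X0 [X0 v] and [X0 n]] and [X0 n]]]
  [X0 [X0 [X0 v] and [X0 v]] and [X0 [X0 n] and [X0 n]]]
  [X0 [X0 [X0 v] and [X0 [X0 v] and [X0 n]]] and [X0 n]]
  [X0 [X0 [X0 [X0 v] and [X0 v]] and [X0 n]] and [X0 n]]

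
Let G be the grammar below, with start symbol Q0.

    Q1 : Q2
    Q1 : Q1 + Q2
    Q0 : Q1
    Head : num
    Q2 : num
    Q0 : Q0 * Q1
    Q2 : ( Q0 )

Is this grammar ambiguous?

(Head is unreachable from Q0, so its rules don't affect L(Q0).) The grammar is stratified — Q0 handles '*' (left-recursive), Q1 handles '+', Q2 atoms. Each operator has a fixed associativity and precedence level, so every string has one parse.

Unambiguous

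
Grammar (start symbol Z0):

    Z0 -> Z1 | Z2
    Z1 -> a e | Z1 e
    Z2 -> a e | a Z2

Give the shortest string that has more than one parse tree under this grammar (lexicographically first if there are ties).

a e

length 2: a e has 2 parse trees

Two derivations of a e:
  Z0 ⇒ Z1 ⇒ a e
  Z0 ⇒ Z2 ⇒ a e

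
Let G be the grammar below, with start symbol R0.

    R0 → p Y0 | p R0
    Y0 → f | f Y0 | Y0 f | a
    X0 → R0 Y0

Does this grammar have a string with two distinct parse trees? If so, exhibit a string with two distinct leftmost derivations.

Witness: p f f

Derivation 1: R0 ⇒ p Y0 ⇒ p f Y0 ⇒ p f f
Derivation 2: R0 ⇒ p Y0 ⇒ p Y0 f ⇒ p f f

Two distinct leftmost derivations for the same string.

Ambiguous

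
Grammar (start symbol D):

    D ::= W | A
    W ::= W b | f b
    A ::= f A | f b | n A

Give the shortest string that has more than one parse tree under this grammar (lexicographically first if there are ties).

length 2: f b has 2 parse trees

Two derivations of f b:
  D ⇒ W ⇒ f b
  D ⇒ A ⇒ f b

f b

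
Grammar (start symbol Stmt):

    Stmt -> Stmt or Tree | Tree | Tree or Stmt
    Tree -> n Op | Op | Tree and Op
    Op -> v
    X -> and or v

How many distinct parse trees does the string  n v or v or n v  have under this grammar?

Parse trees for n v or v or n v:
  [Stmt [Stmt [Stmt [Tree n [Op v]]] or [Tree [Op v]]] or [Tree n [Op v]]]
  [Stmt [Stmt [Tree n [Op v]] or [Stmt [Tree [Op v]]]] or [Tree n [Op v]]]
  [Stmt [Tree n [Op v]] or [Stmt [Stmt [Tree [Op v]]] or [Tree n [Op v]]]]
  [Stmt [Tree n [Op v]] or [Stmt [Tree [Op v]] or [Stmt [Tree n [Op v]]]]]

4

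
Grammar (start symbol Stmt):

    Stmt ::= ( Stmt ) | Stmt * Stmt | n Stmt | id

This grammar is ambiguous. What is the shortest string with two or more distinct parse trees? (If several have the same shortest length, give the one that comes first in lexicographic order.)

n id * id

length 1: no string has ≥2 trees
length 2: no string has ≥2 trees
length 3: no string has ≥2 trees
length 4: n id * id has 2 parse trees

Two derivations of n id * id:
  Stmt ⇒ Stmt * Stmt ⇒ n Stmt * Stmt ⇒ n id * Stmt ⇒ n id * id
  Stmt ⇒ n Stmt ⇒ n Stmt * Stmt ⇒ n id * Stmt ⇒ n id * id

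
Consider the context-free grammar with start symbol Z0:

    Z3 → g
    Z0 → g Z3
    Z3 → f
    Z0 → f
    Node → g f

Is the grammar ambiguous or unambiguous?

(Node is unreachable from Z0, so its rules don't affect L(Z0).) Each reachable nonterminal has at most one production per leading terminal, and all productions are right-linear; the derivation is determined token-by-token.

Unambiguous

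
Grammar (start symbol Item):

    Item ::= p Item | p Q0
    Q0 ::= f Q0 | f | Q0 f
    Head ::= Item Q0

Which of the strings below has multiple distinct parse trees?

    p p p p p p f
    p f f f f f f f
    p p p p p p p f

p f f f f f f f

p p p p p p f: 1 tree
p f f f f f f f: 64 trees
p p p p p p p f: 1 tree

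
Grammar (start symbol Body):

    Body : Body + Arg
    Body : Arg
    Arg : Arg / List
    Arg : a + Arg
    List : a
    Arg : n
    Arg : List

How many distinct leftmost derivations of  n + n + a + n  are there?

2

Parse trees for n + n + a + n:
  [Body [Body [Body [Arg n]] + [Arg n]] + [Arg a + [Arg n]]]
  [Body [Body [Body [Body [Arg n]] + [Arg n]] + [Arg [List a]]] + [Arg n]]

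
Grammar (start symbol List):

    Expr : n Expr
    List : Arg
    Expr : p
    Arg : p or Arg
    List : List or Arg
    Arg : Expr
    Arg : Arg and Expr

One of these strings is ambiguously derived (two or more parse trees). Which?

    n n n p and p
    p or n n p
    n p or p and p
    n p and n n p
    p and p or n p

n n n p and p: 1 tree
p or n n p: 2 trees
n p or p and p: 1 tree
n p and n n p: 1 tree
p and p or n p: 1 tree

p or n n p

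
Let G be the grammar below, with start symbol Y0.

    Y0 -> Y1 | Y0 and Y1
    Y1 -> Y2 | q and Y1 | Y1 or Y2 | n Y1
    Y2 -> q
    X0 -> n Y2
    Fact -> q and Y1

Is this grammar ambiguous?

Witness: q and q

Derivation 1: Y0 ⇒ Y1 ⇒ q and Y1 ⇒ q and Y2 ⇒ q and q
Derivation 2: Y0 ⇒ Y0 and Y1 ⇒ Y1 and Y1 ⇒ Y2 and Y1 ⇒ q and Y1 ⇒ q and Y2 ⇒ q and q

Two distinct leftmost derivations for the same string.

Ambiguous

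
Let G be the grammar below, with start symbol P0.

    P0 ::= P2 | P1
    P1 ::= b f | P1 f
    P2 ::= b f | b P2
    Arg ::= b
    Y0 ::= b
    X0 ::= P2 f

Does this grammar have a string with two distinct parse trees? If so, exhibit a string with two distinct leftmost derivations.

Witness: b f

Derivation 1: P0 ⇒ P2 ⇒ b f
Derivation 2: P0 ⇒ P1 ⇒ b f

Two distinct leftmost derivations for the same string.

Ambiguous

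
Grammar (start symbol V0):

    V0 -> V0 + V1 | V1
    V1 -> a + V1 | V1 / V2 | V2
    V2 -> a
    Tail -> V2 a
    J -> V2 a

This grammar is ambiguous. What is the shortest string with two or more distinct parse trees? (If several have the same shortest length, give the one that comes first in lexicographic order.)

length 1: no string has ≥2 trees
length 3: a + a has 2 parse trees

Two derivations of a + a:
  V0 ⇒ V0 + V1 ⇒ V1 + V1 ⇒ V2 + V1 ⇒ a + V1 ⇒ a + V2 ⇒ a + a
  V0 ⇒ V1 ⇒ a + V1 ⇒ a + V2 ⇒ a + a

a + a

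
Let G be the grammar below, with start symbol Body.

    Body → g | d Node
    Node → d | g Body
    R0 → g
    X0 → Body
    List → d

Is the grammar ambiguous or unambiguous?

Only Body, Node are reachable from Body; ignoring the rest: Restricted to the reachable nonterminals, every rule has the form A → t or A → t B, and no two rules for the same A share a first terminal. The grammar encodes a DFA — one run per string.

Unambiguous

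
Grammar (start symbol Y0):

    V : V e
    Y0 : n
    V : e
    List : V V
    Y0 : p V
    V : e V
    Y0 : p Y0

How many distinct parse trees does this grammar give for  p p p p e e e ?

Parse trees for p p p p e e e:
  [Y0 p [Y0 p [Y0 p [Y0 p [V [V [V e] e] e]]]]]
  [Y0 p [Y0 p [Y0 p [Y0 p [V [V e [V e]] e]]]]]
  [Y0 p [Y0 p [Y0 p [Y0 p [V e [V [V e] e]]]]]]
  [Y0 p [Y0 p [Y0 p [Y0 p [V e [V e [V e]]]]]]]

4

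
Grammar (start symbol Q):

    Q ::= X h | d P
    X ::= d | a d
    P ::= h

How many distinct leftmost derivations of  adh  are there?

Parse trees for adh:
  [Q [X a d] h]

1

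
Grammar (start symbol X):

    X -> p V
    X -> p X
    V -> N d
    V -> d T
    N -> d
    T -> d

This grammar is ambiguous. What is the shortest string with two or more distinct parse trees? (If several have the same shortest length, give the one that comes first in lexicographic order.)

p d d

length 3: p d d has 2 parse trees

Two derivations of p d d:
  X ⇒ p V ⇒ p N d ⇒ p d d
  X ⇒ p V ⇒ p d T ⇒ p d d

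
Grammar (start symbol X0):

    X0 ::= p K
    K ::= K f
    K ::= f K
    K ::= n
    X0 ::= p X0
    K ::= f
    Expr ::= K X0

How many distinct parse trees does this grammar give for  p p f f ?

2

Parse trees for p p f f:
  [X0 p [X0 p [K [K f] f]]]
  [X0 p [X0 p [K f [K f]]]]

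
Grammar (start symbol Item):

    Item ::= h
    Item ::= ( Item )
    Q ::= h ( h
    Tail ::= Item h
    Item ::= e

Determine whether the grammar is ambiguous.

Unambiguous

(Q, Tail are unreachable from Item, so their rules don't affect L(Item).) Each string is a nest of matched brackets around a single atom. An opening bracket forces the recursive rule; an atom forces the base rule.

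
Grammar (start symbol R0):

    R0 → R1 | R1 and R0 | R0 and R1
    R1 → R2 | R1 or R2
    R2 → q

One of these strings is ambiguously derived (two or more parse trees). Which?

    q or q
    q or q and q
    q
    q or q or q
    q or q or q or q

q or q and q

q or q: 1 tree
q or q and q: 2 trees
q: 1 tree
q or q or q: 1 tree
q or q or q or q: 1 tree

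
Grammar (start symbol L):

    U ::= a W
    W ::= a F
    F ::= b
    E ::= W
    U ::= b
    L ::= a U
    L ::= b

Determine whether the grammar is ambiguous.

Unambiguous

(E is unreachable from L, so its rules don't affect L(L).) Restricted to the reachable nonterminals, every rule has the form A → t or A → t B, and no two rules for the same A share a first terminal. The grammar encodes a DFA — one run per string.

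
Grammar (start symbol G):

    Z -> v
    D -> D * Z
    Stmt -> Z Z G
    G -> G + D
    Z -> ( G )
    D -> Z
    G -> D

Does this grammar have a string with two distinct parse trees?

(Stmt is unreachable from G, so its rules don't affect L(G).) This is a standard precedence ladder (G over D over Z), with each level left-recursive on its own operator ('+' at G, '*' at D). That structure is LR(1), hence unambiguous.

Unambiguous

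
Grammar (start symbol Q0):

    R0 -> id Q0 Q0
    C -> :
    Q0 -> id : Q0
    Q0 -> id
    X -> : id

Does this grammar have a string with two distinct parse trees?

Only Q0 is reachable from Q0; ignoring the rest: The reachable grammar is A → atom sep A | atom. Each atom is followed by either the separator (recurse) or end-of-string (stop) — no choice point.

Unambiguous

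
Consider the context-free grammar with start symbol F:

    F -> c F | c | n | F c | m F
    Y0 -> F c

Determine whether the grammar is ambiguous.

Ambiguous

Witness: c c

Derivation 1: F ⇒ c F ⇒ c c
Derivation 2: F ⇒ F c ⇒ c c

Two distinct leftmost derivations for the same string.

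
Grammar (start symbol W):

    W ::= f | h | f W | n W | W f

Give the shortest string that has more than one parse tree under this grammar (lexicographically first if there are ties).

length 1: no string has ≥2 trees
length 2: f f has 2 parse trees

Two derivations of f f:
  W ⇒ f W ⇒ f f
  W ⇒ W f ⇒ f f

f f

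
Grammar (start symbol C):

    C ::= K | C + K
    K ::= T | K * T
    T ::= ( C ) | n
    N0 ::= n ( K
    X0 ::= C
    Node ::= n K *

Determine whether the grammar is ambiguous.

Unambiguous

Only C, K, T are reachable from C; ignoring the rest: This is a standard precedence ladder (C over K over T), with each level left-recursive on its own operator ('+' at C, '*' at K). That structure is LR(1), hence unambiguous.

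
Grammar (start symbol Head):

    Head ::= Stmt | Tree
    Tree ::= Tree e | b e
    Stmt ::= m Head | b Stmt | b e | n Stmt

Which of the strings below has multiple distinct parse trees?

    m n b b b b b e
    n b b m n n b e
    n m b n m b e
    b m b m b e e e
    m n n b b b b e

n m b n m b e

m n b b b b b e: 1 tree
n b b m n n b e: 1 tree
n m b n m b e: 2 trees
b m b m b e e e: 1 tree
m n n b b b b e: 1 tree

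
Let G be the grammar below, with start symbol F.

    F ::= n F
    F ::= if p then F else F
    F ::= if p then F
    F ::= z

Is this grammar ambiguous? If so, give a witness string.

Ambiguous

Witness: if p then if p then z else z

Derivation 1: F ⇒ if p then F else F ⇒ if p then if p then F else F ⇒ if p then if p then z else F ⇒ if p then if p then z else z
Derivation 2: F ⇒ if p then F ⇒ if p then if p then F else F ⇒ if p then if p then z else F ⇒ if p then if p then z else z

Two distinct leftmost derivations for the same string.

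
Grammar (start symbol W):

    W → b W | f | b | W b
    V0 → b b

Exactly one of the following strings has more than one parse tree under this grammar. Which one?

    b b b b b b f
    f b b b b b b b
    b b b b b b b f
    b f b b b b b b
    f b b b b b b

b f b b b b b b

b b b b b b f: 1 tree
f b b b b b b b: 1 tree
b b b b b b b f: 1 tree
b f b b b b b b: 7 trees
f b b b b b b: 1 tree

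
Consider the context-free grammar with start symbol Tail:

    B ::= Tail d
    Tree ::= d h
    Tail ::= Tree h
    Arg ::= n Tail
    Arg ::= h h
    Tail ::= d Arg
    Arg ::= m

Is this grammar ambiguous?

Ambiguous

Witness: d h h

Derivation 1: Tail ⇒ Tree h ⇒ d h h
Derivation 2: Tail ⇒ d Arg ⇒ d h h

Two distinct leftmost derivations for the same string.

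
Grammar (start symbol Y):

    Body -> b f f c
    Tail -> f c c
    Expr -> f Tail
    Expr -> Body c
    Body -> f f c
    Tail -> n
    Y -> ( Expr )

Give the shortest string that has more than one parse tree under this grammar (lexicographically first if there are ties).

length 4: no string has ≥2 trees
length 6: ( f f c c ) has 2 parse trees

Two derivations of ( f f c c ):
  Y ⇒ ( Expr ) ⇒ ( f Tail ) ⇒ ( f f c c )
  Y ⇒ ( Expr ) ⇒ ( Body c ) ⇒ ( f f c c )

( f f c c )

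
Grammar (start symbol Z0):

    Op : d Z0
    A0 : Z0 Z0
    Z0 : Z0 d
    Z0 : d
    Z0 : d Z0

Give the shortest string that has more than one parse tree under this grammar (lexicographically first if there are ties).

length 1: no string has ≥2 trees
length 2: d d has 2 parse trees

Two derivations of d d:
  Z0 ⇒ Z0 d ⇒ d d
  Z0 ⇒ d Z0 ⇒ d d

d d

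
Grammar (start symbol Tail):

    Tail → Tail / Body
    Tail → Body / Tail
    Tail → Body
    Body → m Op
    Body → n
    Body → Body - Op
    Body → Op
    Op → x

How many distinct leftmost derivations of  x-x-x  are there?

Parse trees for x-x-x:
  [Tail [Body [Body [Body [Op x]] - [Op x]] - [Op x]]]

1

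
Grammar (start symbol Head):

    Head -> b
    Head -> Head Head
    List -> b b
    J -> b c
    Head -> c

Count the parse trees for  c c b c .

5

Parse trees for c c b c:
  [Head [Head c] [Head [Head c] [Head [Head b] [Head c]]]]
  [Head [Head c] [Head [Head [Head c] [Head b]] [Head c]]]
  [Head [Head [Head c] [Head c]] [Head [Head b] [Head c]]]
  [Head [Head [Head c] [Head [Head c] [Head b]]] [Head c]]
  [Head [Head [Head [Head c] [Head c]] [Head b]] [Head c]]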